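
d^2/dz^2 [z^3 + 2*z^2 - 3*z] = 6*z + 4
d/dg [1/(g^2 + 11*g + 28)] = (-2*g - 11)/(g^2 + 11*g + 28)^2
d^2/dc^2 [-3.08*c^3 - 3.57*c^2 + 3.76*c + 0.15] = -18.48*c - 7.14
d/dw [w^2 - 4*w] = 2*w - 4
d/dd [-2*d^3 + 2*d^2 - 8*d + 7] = -6*d^2 + 4*d - 8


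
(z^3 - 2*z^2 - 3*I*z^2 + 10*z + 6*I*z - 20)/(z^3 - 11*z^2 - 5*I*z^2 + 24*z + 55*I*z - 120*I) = (z^2 + 2*z*(-1 + I) - 4*I)/(z^2 - 11*z + 24)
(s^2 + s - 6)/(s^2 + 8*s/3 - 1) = 3*(s - 2)/(3*s - 1)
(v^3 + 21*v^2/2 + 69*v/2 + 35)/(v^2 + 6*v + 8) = (2*v^2 + 17*v + 35)/(2*(v + 4))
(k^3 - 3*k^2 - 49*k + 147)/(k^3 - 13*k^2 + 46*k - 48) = (k^2 - 49)/(k^2 - 10*k + 16)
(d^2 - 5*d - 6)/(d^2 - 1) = (d - 6)/(d - 1)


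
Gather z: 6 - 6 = 0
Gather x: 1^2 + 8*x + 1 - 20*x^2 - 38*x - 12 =-20*x^2 - 30*x - 10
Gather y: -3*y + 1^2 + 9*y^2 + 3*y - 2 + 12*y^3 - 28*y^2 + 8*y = 12*y^3 - 19*y^2 + 8*y - 1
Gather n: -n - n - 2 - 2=-2*n - 4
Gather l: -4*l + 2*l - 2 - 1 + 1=-2*l - 2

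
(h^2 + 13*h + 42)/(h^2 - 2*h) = (h^2 + 13*h + 42)/(h*(h - 2))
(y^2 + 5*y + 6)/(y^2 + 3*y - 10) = (y^2 + 5*y + 6)/(y^2 + 3*y - 10)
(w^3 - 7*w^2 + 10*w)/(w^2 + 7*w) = (w^2 - 7*w + 10)/(w + 7)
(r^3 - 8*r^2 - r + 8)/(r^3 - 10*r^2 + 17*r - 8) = (r + 1)/(r - 1)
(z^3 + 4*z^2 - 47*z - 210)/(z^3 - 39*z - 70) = (z + 6)/(z + 2)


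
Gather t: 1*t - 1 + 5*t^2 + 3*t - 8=5*t^2 + 4*t - 9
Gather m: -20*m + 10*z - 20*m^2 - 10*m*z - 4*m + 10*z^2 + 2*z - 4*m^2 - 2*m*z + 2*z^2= -24*m^2 + m*(-12*z - 24) + 12*z^2 + 12*z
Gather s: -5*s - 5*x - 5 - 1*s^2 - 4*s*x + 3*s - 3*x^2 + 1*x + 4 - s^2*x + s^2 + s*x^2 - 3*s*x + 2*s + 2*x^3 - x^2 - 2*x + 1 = -s^2*x + s*(x^2 - 7*x) + 2*x^3 - 4*x^2 - 6*x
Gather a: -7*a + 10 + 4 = 14 - 7*a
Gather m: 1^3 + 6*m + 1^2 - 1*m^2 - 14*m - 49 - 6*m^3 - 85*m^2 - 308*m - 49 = -6*m^3 - 86*m^2 - 316*m - 96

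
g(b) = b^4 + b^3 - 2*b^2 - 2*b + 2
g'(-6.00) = -734.00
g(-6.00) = 1022.00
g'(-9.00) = -2639.00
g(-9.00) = 5690.00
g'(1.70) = 19.52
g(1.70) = 6.09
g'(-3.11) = -80.86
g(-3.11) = 52.35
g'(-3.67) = -144.64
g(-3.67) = 114.38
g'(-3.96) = -187.51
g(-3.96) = 162.37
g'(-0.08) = -1.66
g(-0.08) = 2.15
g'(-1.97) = -13.06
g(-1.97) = 5.59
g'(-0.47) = 0.13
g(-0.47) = 2.44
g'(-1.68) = -5.78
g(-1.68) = 2.94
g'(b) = 4*b^3 + 3*b^2 - 4*b - 2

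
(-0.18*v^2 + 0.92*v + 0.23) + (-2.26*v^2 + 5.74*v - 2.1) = -2.44*v^2 + 6.66*v - 1.87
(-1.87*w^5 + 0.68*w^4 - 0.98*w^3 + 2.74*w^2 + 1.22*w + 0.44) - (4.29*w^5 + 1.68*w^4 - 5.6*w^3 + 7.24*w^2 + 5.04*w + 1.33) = -6.16*w^5 - 1.0*w^4 + 4.62*w^3 - 4.5*w^2 - 3.82*w - 0.89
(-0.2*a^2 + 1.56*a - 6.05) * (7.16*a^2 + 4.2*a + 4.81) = -1.432*a^4 + 10.3296*a^3 - 37.728*a^2 - 17.9064*a - 29.1005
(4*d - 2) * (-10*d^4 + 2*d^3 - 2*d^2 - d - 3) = -40*d^5 + 28*d^4 - 12*d^3 - 10*d + 6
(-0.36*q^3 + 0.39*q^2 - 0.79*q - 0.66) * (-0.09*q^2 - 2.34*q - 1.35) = 0.0324*q^5 + 0.8073*q^4 - 0.3555*q^3 + 1.3815*q^2 + 2.6109*q + 0.891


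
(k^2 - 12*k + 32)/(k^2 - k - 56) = (k - 4)/(k + 7)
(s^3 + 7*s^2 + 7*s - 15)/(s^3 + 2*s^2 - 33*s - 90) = (s - 1)/(s - 6)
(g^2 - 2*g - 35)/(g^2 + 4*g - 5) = (g - 7)/(g - 1)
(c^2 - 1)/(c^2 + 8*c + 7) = (c - 1)/(c + 7)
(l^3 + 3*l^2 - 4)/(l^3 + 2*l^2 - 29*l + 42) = (l^3 + 3*l^2 - 4)/(l^3 + 2*l^2 - 29*l + 42)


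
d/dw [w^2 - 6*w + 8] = 2*w - 6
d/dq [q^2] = 2*q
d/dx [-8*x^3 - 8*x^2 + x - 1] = -24*x^2 - 16*x + 1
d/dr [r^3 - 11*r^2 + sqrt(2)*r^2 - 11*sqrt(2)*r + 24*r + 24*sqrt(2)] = 3*r^2 - 22*r + 2*sqrt(2)*r - 11*sqrt(2) + 24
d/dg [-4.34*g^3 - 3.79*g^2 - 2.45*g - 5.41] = -13.02*g^2 - 7.58*g - 2.45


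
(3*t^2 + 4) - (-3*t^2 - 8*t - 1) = 6*t^2 + 8*t + 5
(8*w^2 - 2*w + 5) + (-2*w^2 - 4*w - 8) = 6*w^2 - 6*w - 3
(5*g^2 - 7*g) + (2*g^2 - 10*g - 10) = 7*g^2 - 17*g - 10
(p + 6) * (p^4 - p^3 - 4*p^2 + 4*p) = p^5 + 5*p^4 - 10*p^3 - 20*p^2 + 24*p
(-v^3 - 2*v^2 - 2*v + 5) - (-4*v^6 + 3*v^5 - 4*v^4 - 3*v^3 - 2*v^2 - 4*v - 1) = 4*v^6 - 3*v^5 + 4*v^4 + 2*v^3 + 2*v + 6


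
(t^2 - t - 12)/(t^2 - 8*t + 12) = (t^2 - t - 12)/(t^2 - 8*t + 12)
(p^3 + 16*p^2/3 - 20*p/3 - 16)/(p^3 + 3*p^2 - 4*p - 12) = (p^2 + 22*p/3 + 8)/(p^2 + 5*p + 6)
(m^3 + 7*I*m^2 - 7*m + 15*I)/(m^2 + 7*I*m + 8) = (m^2 + 8*I*m - 15)/(m + 8*I)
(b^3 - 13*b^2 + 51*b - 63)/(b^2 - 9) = (b^2 - 10*b + 21)/(b + 3)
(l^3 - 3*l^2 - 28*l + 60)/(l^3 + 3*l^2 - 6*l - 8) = (l^2 - l - 30)/(l^2 + 5*l + 4)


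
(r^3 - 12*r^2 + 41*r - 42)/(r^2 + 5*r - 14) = (r^2 - 10*r + 21)/(r + 7)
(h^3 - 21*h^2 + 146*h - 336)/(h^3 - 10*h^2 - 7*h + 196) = (h^2 - 14*h + 48)/(h^2 - 3*h - 28)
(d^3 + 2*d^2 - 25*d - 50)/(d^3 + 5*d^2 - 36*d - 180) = (d^2 - 3*d - 10)/(d^2 - 36)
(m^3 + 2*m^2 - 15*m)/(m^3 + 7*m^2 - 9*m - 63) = m*(m + 5)/(m^2 + 10*m + 21)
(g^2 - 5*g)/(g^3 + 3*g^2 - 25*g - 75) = g/(g^2 + 8*g + 15)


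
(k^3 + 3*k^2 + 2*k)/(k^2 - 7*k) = (k^2 + 3*k + 2)/(k - 7)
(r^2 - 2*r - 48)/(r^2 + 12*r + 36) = (r - 8)/(r + 6)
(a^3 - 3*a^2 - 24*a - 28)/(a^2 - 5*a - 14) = a + 2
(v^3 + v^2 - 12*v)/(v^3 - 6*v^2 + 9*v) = (v + 4)/(v - 3)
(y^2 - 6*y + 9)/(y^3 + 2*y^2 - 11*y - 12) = (y - 3)/(y^2 + 5*y + 4)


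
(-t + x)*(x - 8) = -t*x + 8*t + x^2 - 8*x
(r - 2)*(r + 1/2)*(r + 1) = r^3 - r^2/2 - 5*r/2 - 1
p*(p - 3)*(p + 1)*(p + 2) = p^4 - 7*p^2 - 6*p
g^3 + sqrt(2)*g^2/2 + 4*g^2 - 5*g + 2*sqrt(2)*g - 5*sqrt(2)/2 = (g - 1)*(g + 5)*(g + sqrt(2)/2)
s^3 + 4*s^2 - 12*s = s*(s - 2)*(s + 6)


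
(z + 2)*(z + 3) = z^2 + 5*z + 6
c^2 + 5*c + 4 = (c + 1)*(c + 4)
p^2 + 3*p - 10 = (p - 2)*(p + 5)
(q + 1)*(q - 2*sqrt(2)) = q^2 - 2*sqrt(2)*q + q - 2*sqrt(2)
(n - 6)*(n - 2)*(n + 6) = n^3 - 2*n^2 - 36*n + 72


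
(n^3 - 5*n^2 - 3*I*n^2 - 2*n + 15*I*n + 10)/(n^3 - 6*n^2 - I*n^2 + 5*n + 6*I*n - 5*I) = (n - 2*I)/(n - 1)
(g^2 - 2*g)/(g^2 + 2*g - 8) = g/(g + 4)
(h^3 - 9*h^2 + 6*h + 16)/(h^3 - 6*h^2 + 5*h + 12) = (h^2 - 10*h + 16)/(h^2 - 7*h + 12)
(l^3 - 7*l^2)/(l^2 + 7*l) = l*(l - 7)/(l + 7)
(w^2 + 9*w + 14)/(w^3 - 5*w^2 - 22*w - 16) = (w + 7)/(w^2 - 7*w - 8)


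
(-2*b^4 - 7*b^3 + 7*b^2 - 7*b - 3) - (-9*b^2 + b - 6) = -2*b^4 - 7*b^3 + 16*b^2 - 8*b + 3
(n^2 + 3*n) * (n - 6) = n^3 - 3*n^2 - 18*n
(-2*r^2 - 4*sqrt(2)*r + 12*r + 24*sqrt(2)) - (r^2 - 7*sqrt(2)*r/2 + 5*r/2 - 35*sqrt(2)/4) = -3*r^2 - sqrt(2)*r/2 + 19*r/2 + 131*sqrt(2)/4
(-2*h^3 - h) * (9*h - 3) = -18*h^4 + 6*h^3 - 9*h^2 + 3*h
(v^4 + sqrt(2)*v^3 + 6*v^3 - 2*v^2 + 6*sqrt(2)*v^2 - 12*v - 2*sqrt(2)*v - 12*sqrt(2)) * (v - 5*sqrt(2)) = v^5 - 4*sqrt(2)*v^4 + 6*v^4 - 24*sqrt(2)*v^3 - 12*v^3 - 72*v^2 + 8*sqrt(2)*v^2 + 20*v + 48*sqrt(2)*v + 120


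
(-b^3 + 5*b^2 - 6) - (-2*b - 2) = -b^3 + 5*b^2 + 2*b - 4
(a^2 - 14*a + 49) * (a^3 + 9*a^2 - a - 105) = a^5 - 5*a^4 - 78*a^3 + 350*a^2 + 1421*a - 5145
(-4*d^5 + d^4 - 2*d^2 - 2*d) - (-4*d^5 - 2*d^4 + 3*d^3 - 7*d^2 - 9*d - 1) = 3*d^4 - 3*d^3 + 5*d^2 + 7*d + 1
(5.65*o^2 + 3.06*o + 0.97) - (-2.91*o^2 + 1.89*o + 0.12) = 8.56*o^2 + 1.17*o + 0.85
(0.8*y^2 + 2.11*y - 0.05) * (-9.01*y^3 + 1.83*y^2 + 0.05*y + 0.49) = -7.208*y^5 - 17.5471*y^4 + 4.3518*y^3 + 0.406*y^2 + 1.0314*y - 0.0245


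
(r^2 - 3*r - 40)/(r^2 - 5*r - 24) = (r + 5)/(r + 3)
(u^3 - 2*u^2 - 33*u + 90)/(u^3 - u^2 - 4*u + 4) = (u^3 - 2*u^2 - 33*u + 90)/(u^3 - u^2 - 4*u + 4)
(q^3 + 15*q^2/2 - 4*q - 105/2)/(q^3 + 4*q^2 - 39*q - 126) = (q - 5/2)/(q - 6)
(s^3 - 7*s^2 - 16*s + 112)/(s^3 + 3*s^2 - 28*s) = (s^2 - 3*s - 28)/(s*(s + 7))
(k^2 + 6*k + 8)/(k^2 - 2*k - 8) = (k + 4)/(k - 4)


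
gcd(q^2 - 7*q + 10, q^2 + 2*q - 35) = q - 5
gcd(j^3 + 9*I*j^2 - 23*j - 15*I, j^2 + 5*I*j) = j + 5*I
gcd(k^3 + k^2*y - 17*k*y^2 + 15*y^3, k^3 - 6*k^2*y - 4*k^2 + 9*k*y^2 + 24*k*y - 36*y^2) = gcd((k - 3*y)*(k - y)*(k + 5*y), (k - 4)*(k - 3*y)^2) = -k + 3*y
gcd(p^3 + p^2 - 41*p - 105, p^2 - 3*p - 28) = p - 7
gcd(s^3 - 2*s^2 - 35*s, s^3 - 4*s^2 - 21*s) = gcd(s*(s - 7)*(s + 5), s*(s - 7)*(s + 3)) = s^2 - 7*s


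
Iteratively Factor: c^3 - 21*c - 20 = (c + 4)*(c^2 - 4*c - 5) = (c + 1)*(c + 4)*(c - 5)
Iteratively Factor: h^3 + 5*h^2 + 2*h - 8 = (h + 2)*(h^2 + 3*h - 4) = (h + 2)*(h + 4)*(h - 1)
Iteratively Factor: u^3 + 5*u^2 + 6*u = (u + 3)*(u^2 + 2*u) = (u + 2)*(u + 3)*(u)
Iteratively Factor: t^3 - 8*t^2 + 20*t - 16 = (t - 2)*(t^2 - 6*t + 8) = (t - 4)*(t - 2)*(t - 2)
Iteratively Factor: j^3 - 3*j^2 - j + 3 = (j - 1)*(j^2 - 2*j - 3) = (j - 1)*(j + 1)*(j - 3)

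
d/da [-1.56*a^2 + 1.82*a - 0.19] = 1.82 - 3.12*a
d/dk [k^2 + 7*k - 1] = 2*k + 7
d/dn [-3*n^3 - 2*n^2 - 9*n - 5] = -9*n^2 - 4*n - 9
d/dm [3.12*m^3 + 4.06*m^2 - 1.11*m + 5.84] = 9.36*m^2 + 8.12*m - 1.11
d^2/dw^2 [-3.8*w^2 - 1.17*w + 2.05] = -7.60000000000000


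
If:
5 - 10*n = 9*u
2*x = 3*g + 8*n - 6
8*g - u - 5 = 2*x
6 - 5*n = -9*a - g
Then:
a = 163*x/2457 - 1103/2457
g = 62*x/273 + 170/273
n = 15*x/91 + 47/91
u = -50*x/273 - 5/273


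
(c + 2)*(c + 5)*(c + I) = c^3 + 7*c^2 + I*c^2 + 10*c + 7*I*c + 10*I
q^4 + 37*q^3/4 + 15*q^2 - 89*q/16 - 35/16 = (q - 1/2)*(q + 1/4)*(q + 5/2)*(q + 7)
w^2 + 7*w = w*(w + 7)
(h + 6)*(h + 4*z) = h^2 + 4*h*z + 6*h + 24*z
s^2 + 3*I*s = s*(s + 3*I)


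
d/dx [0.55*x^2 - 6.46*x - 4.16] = 1.1*x - 6.46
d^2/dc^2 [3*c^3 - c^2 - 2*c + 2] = 18*c - 2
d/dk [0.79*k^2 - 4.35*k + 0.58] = 1.58*k - 4.35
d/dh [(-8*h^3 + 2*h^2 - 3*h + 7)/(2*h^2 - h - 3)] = 4*(-4*h^4 + 4*h^3 + 19*h^2 - 10*h + 4)/(4*h^4 - 4*h^3 - 11*h^2 + 6*h + 9)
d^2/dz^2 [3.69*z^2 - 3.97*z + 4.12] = 7.38000000000000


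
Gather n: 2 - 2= 0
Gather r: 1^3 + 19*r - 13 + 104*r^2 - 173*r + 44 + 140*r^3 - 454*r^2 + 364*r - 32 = 140*r^3 - 350*r^2 + 210*r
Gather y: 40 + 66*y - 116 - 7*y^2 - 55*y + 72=-7*y^2 + 11*y - 4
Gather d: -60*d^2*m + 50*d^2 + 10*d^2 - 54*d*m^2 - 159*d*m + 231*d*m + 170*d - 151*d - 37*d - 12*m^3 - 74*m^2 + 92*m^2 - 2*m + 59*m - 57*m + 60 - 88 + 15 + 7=d^2*(60 - 60*m) + d*(-54*m^2 + 72*m - 18) - 12*m^3 + 18*m^2 - 6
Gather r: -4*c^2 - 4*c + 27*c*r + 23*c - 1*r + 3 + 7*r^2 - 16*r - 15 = -4*c^2 + 19*c + 7*r^2 + r*(27*c - 17) - 12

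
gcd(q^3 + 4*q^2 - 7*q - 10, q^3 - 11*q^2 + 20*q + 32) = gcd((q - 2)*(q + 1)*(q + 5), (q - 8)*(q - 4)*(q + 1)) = q + 1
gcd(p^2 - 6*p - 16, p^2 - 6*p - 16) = p^2 - 6*p - 16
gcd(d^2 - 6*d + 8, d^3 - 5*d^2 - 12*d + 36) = d - 2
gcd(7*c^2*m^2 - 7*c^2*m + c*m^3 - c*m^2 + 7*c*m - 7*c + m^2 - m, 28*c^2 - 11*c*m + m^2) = 1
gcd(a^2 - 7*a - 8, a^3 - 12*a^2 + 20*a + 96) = a - 8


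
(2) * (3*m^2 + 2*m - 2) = 6*m^2 + 4*m - 4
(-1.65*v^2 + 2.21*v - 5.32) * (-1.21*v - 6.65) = 1.9965*v^3 + 8.2984*v^2 - 8.2593*v + 35.378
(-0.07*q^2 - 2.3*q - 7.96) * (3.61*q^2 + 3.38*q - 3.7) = -0.2527*q^4 - 8.5396*q^3 - 36.2506*q^2 - 18.3948*q + 29.452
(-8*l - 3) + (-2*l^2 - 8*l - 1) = -2*l^2 - 16*l - 4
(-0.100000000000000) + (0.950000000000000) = 0.850000000000000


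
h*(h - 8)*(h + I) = h^3 - 8*h^2 + I*h^2 - 8*I*h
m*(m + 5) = m^2 + 5*m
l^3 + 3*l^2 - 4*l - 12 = (l - 2)*(l + 2)*(l + 3)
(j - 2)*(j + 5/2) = j^2 + j/2 - 5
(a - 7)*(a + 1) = a^2 - 6*a - 7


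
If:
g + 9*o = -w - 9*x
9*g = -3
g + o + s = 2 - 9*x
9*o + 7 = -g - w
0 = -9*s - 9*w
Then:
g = -1/3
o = -17/15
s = -53/15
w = 53/15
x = 7/9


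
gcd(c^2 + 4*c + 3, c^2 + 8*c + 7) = c + 1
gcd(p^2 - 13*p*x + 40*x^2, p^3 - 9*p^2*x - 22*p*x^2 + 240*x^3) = -p + 8*x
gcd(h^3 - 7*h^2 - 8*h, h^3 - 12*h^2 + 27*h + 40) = h^2 - 7*h - 8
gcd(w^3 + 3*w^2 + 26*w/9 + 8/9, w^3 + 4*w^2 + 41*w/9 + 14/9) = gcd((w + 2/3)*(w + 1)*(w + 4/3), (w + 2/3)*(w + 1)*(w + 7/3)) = w^2 + 5*w/3 + 2/3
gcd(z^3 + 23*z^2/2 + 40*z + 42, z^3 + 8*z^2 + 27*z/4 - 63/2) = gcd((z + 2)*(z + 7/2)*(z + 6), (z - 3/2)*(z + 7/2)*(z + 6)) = z^2 + 19*z/2 + 21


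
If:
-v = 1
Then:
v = -1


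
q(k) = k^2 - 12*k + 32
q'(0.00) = -12.00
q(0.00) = 32.00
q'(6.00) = 0.00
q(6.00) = -4.00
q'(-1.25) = -14.50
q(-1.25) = 48.56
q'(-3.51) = -19.02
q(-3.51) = 86.44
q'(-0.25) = -12.50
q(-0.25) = 35.06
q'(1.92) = -8.16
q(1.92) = 12.65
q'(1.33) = -9.34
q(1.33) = 17.81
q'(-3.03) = -18.06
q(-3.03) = 77.54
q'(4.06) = -3.88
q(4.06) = -0.24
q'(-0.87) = -13.74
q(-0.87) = 43.20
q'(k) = 2*k - 12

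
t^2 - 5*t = t*(t - 5)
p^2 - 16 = (p - 4)*(p + 4)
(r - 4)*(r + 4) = r^2 - 16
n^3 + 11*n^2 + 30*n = n*(n + 5)*(n + 6)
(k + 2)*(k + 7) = k^2 + 9*k + 14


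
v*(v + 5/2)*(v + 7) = v^3 + 19*v^2/2 + 35*v/2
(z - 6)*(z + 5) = z^2 - z - 30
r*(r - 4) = r^2 - 4*r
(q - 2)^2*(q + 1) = q^3 - 3*q^2 + 4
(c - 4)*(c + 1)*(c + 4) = c^3 + c^2 - 16*c - 16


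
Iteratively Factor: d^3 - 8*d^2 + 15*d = (d)*(d^2 - 8*d + 15) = d*(d - 5)*(d - 3)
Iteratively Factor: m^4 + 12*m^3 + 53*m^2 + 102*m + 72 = (m + 4)*(m^3 + 8*m^2 + 21*m + 18) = (m + 3)*(m + 4)*(m^2 + 5*m + 6) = (m + 2)*(m + 3)*(m + 4)*(m + 3)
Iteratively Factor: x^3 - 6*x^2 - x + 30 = (x - 5)*(x^2 - x - 6) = (x - 5)*(x + 2)*(x - 3)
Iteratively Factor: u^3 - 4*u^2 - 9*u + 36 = (u - 3)*(u^2 - u - 12) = (u - 4)*(u - 3)*(u + 3)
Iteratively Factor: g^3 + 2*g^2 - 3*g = (g + 3)*(g^2 - g) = g*(g + 3)*(g - 1)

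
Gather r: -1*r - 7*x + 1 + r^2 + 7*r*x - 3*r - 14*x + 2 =r^2 + r*(7*x - 4) - 21*x + 3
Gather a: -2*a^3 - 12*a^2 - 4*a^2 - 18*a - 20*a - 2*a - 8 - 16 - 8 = -2*a^3 - 16*a^2 - 40*a - 32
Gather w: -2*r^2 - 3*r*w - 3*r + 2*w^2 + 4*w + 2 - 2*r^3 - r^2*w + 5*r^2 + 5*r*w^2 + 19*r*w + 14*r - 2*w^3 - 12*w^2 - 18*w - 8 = -2*r^3 + 3*r^2 + 11*r - 2*w^3 + w^2*(5*r - 10) + w*(-r^2 + 16*r - 14) - 6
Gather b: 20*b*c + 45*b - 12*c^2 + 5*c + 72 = b*(20*c + 45) - 12*c^2 + 5*c + 72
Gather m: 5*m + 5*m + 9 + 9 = 10*m + 18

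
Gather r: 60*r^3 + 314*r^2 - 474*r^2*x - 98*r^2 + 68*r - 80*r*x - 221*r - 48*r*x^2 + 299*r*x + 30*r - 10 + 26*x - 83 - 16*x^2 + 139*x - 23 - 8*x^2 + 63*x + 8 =60*r^3 + r^2*(216 - 474*x) + r*(-48*x^2 + 219*x - 123) - 24*x^2 + 228*x - 108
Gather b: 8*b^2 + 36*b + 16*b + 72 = 8*b^2 + 52*b + 72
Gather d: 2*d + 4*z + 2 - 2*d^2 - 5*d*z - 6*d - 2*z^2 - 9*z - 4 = -2*d^2 + d*(-5*z - 4) - 2*z^2 - 5*z - 2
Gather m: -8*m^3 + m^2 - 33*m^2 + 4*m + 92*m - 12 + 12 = -8*m^3 - 32*m^2 + 96*m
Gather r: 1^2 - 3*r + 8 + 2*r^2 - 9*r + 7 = 2*r^2 - 12*r + 16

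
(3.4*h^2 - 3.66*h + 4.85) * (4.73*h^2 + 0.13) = 16.082*h^4 - 17.3118*h^3 + 23.3825*h^2 - 0.4758*h + 0.6305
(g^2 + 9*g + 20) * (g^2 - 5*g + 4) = g^4 + 4*g^3 - 21*g^2 - 64*g + 80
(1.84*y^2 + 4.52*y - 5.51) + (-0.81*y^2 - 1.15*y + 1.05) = 1.03*y^2 + 3.37*y - 4.46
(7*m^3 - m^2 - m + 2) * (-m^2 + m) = -7*m^5 + 8*m^4 - 3*m^2 + 2*m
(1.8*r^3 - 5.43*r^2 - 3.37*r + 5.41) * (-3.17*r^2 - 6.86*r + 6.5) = -5.706*r^5 + 4.8651*r^4 + 59.6327*r^3 - 29.3265*r^2 - 59.0176*r + 35.165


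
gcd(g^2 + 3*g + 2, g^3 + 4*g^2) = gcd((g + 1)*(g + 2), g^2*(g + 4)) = 1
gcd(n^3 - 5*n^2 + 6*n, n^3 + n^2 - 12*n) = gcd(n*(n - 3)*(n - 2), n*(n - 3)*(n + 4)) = n^2 - 3*n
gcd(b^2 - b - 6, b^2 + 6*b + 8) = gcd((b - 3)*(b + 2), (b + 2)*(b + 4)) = b + 2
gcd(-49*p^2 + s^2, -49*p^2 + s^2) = 49*p^2 - s^2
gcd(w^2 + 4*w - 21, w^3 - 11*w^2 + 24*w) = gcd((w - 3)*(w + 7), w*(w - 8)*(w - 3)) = w - 3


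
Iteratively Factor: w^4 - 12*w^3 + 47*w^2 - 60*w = (w - 3)*(w^3 - 9*w^2 + 20*w) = w*(w - 3)*(w^2 - 9*w + 20) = w*(w - 4)*(w - 3)*(w - 5)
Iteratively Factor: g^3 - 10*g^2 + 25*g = (g - 5)*(g^2 - 5*g) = g*(g - 5)*(g - 5)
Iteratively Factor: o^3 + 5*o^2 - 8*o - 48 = (o + 4)*(o^2 + o - 12) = (o - 3)*(o + 4)*(o + 4)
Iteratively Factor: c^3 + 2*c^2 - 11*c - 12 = (c + 1)*(c^2 + c - 12) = (c - 3)*(c + 1)*(c + 4)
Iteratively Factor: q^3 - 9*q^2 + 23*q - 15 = (q - 5)*(q^2 - 4*q + 3) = (q - 5)*(q - 1)*(q - 3)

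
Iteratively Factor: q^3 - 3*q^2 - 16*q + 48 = (q - 3)*(q^2 - 16) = (q - 3)*(q + 4)*(q - 4)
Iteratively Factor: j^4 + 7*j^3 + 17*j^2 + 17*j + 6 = (j + 2)*(j^3 + 5*j^2 + 7*j + 3) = (j + 2)*(j + 3)*(j^2 + 2*j + 1) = (j + 1)*(j + 2)*(j + 3)*(j + 1)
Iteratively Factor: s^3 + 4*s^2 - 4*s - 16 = (s - 2)*(s^2 + 6*s + 8) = (s - 2)*(s + 4)*(s + 2)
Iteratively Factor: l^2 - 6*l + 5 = (l - 5)*(l - 1)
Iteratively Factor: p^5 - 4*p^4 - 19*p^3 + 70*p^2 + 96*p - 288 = (p - 4)*(p^4 - 19*p^2 - 6*p + 72) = (p - 4)^2*(p^3 + 4*p^2 - 3*p - 18) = (p - 4)^2*(p + 3)*(p^2 + p - 6) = (p - 4)^2*(p + 3)^2*(p - 2)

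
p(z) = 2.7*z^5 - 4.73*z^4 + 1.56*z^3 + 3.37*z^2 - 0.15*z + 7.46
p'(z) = 13.5*z^4 - 18.92*z^3 + 4.68*z^2 + 6.74*z - 0.15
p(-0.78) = 6.36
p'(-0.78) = 11.42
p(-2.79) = -742.81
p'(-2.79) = 1246.37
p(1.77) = 26.88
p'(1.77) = 54.03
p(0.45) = 8.07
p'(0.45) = 2.66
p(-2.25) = -269.83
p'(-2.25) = 569.88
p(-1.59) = -47.72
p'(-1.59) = 163.30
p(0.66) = 8.72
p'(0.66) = 3.46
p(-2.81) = -768.07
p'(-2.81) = 1279.37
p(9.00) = 129815.09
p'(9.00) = 75220.41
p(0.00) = 7.46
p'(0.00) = -0.15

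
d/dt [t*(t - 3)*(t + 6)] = 3*t^2 + 6*t - 18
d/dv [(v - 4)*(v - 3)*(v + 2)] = 3*v^2 - 10*v - 2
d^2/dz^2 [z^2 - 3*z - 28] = 2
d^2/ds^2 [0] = 0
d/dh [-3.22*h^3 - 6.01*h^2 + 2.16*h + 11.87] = -9.66*h^2 - 12.02*h + 2.16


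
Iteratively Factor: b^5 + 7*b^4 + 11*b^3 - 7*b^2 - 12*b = (b + 4)*(b^4 + 3*b^3 - b^2 - 3*b) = (b + 3)*(b + 4)*(b^3 - b) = b*(b + 3)*(b + 4)*(b^2 - 1) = b*(b - 1)*(b + 3)*(b + 4)*(b + 1)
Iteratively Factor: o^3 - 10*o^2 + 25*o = (o - 5)*(o^2 - 5*o) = o*(o - 5)*(o - 5)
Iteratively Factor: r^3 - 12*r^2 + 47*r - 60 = (r - 4)*(r^2 - 8*r + 15) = (r - 5)*(r - 4)*(r - 3)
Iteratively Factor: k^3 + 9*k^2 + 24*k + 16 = (k + 4)*(k^2 + 5*k + 4) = (k + 4)^2*(k + 1)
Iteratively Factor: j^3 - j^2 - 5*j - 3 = (j + 1)*(j^2 - 2*j - 3) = (j + 1)^2*(j - 3)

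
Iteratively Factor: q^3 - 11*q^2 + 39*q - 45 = (q - 3)*(q^2 - 8*q + 15) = (q - 3)^2*(q - 5)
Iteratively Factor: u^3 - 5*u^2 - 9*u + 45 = (u - 3)*(u^2 - 2*u - 15) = (u - 3)*(u + 3)*(u - 5)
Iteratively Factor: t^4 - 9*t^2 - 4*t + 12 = (t - 1)*(t^3 + t^2 - 8*t - 12) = (t - 3)*(t - 1)*(t^2 + 4*t + 4) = (t - 3)*(t - 1)*(t + 2)*(t + 2)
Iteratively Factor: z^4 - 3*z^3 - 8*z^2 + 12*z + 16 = (z - 2)*(z^3 - z^2 - 10*z - 8) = (z - 2)*(z + 1)*(z^2 - 2*z - 8) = (z - 2)*(z + 1)*(z + 2)*(z - 4)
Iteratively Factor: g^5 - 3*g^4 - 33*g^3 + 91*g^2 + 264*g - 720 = (g - 5)*(g^4 + 2*g^3 - 23*g^2 - 24*g + 144) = (g - 5)*(g + 4)*(g^3 - 2*g^2 - 15*g + 36) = (g - 5)*(g + 4)^2*(g^2 - 6*g + 9) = (g - 5)*(g - 3)*(g + 4)^2*(g - 3)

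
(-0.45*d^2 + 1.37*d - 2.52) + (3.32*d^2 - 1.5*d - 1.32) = 2.87*d^2 - 0.13*d - 3.84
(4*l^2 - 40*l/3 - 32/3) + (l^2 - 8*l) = 5*l^2 - 64*l/3 - 32/3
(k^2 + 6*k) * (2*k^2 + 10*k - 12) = 2*k^4 + 22*k^3 + 48*k^2 - 72*k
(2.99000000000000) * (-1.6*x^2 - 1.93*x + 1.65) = -4.784*x^2 - 5.7707*x + 4.9335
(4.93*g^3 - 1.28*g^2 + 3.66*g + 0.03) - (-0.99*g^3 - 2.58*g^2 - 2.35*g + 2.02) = 5.92*g^3 + 1.3*g^2 + 6.01*g - 1.99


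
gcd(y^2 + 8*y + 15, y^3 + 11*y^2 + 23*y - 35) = y + 5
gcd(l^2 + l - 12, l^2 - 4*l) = 1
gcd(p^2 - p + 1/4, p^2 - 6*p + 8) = 1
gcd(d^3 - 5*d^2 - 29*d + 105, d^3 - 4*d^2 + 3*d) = d - 3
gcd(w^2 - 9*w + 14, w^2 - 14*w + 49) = w - 7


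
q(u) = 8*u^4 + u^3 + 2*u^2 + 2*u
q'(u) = 32*u^3 + 3*u^2 + 4*u + 2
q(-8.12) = 34359.00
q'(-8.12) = -16965.07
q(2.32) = 259.65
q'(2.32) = 427.02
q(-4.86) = 4385.81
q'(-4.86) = -3619.90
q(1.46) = 46.65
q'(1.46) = 113.82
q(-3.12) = 740.93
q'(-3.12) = -953.16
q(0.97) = 11.82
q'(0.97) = 37.91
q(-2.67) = 396.45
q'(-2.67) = -596.39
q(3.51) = 1289.18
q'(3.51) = 1436.79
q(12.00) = 167928.00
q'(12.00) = 55778.00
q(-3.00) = 633.00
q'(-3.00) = -847.00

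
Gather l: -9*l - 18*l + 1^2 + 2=3 - 27*l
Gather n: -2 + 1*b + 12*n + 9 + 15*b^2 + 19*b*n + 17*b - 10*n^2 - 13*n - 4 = 15*b^2 + 18*b - 10*n^2 + n*(19*b - 1) + 3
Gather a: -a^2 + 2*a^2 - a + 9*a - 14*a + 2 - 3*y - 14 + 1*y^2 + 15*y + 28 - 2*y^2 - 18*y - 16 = a^2 - 6*a - y^2 - 6*y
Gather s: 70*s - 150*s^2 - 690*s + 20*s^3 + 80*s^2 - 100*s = 20*s^3 - 70*s^2 - 720*s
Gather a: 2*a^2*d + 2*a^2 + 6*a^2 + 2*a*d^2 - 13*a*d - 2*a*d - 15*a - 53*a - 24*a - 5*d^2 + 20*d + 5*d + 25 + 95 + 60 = a^2*(2*d + 8) + a*(2*d^2 - 15*d - 92) - 5*d^2 + 25*d + 180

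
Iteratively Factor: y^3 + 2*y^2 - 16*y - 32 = (y - 4)*(y^2 + 6*y + 8) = (y - 4)*(y + 2)*(y + 4)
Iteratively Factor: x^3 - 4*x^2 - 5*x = (x)*(x^2 - 4*x - 5) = x*(x - 5)*(x + 1)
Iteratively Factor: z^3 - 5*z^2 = (z)*(z^2 - 5*z) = z^2*(z - 5)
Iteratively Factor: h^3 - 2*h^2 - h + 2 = (h - 2)*(h^2 - 1) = (h - 2)*(h + 1)*(h - 1)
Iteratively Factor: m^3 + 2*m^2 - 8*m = (m + 4)*(m^2 - 2*m) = (m - 2)*(m + 4)*(m)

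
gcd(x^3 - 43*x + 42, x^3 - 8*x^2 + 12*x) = x - 6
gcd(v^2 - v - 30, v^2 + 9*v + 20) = v + 5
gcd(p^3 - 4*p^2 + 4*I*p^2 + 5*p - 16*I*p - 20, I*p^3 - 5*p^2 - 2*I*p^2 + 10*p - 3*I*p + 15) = p + 5*I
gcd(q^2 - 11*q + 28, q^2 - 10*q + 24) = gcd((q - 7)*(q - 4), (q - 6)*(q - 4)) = q - 4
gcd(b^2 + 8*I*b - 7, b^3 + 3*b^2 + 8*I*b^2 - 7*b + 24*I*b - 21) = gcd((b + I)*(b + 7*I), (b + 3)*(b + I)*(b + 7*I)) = b^2 + 8*I*b - 7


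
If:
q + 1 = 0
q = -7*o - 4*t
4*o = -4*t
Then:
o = 1/3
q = -1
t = -1/3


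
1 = 1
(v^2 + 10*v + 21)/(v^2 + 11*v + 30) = (v^2 + 10*v + 21)/(v^2 + 11*v + 30)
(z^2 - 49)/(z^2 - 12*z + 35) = (z + 7)/(z - 5)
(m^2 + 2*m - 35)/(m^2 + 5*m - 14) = (m - 5)/(m - 2)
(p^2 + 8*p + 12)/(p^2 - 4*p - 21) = (p^2 + 8*p + 12)/(p^2 - 4*p - 21)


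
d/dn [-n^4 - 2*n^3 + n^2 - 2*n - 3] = -4*n^3 - 6*n^2 + 2*n - 2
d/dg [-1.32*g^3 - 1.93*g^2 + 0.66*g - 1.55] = -3.96*g^2 - 3.86*g + 0.66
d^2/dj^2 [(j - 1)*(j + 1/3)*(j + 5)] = 6*j + 26/3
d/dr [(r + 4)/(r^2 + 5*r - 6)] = (r^2 + 5*r - (r + 4)*(2*r + 5) - 6)/(r^2 + 5*r - 6)^2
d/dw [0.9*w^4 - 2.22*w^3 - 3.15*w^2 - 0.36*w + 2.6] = 3.6*w^3 - 6.66*w^2 - 6.3*w - 0.36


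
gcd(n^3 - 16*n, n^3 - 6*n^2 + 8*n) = n^2 - 4*n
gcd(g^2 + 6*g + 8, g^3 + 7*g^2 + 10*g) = g + 2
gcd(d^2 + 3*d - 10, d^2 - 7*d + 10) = d - 2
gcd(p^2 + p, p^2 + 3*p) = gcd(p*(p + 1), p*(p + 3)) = p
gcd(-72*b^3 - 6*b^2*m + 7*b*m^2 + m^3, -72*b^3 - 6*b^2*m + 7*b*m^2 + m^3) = 72*b^3 + 6*b^2*m - 7*b*m^2 - m^3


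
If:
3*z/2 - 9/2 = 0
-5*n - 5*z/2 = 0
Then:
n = -3/2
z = 3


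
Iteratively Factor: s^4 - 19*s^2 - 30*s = (s - 5)*(s^3 + 5*s^2 + 6*s) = (s - 5)*(s + 2)*(s^2 + 3*s) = s*(s - 5)*(s + 2)*(s + 3)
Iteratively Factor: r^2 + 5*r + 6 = (r + 3)*(r + 2)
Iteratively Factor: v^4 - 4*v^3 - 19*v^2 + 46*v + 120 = (v + 2)*(v^3 - 6*v^2 - 7*v + 60) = (v + 2)*(v + 3)*(v^2 - 9*v + 20) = (v - 5)*(v + 2)*(v + 3)*(v - 4)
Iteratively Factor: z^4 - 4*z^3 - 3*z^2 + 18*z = (z - 3)*(z^3 - z^2 - 6*z) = z*(z - 3)*(z^2 - z - 6) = z*(z - 3)*(z + 2)*(z - 3)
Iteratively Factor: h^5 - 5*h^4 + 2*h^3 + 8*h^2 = (h - 2)*(h^4 - 3*h^3 - 4*h^2) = h*(h - 2)*(h^3 - 3*h^2 - 4*h) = h^2*(h - 2)*(h^2 - 3*h - 4) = h^2*(h - 2)*(h + 1)*(h - 4)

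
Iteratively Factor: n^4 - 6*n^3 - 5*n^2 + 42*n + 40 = (n + 1)*(n^3 - 7*n^2 + 2*n + 40) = (n - 5)*(n + 1)*(n^2 - 2*n - 8) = (n - 5)*(n + 1)*(n + 2)*(n - 4)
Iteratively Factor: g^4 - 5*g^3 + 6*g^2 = (g - 2)*(g^3 - 3*g^2) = g*(g - 2)*(g^2 - 3*g) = g*(g - 3)*(g - 2)*(g)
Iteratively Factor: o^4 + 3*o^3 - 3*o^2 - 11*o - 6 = (o + 1)*(o^3 + 2*o^2 - 5*o - 6) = (o + 1)^2*(o^2 + o - 6) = (o + 1)^2*(o + 3)*(o - 2)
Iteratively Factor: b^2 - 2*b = (b)*(b - 2)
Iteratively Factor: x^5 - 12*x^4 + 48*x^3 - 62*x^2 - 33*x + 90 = (x - 2)*(x^4 - 10*x^3 + 28*x^2 - 6*x - 45) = (x - 3)*(x - 2)*(x^3 - 7*x^2 + 7*x + 15) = (x - 5)*(x - 3)*(x - 2)*(x^2 - 2*x - 3) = (x - 5)*(x - 3)*(x - 2)*(x + 1)*(x - 3)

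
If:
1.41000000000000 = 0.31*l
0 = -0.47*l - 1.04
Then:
No Solution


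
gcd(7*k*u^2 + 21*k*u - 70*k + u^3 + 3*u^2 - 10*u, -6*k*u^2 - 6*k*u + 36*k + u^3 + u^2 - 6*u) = u - 2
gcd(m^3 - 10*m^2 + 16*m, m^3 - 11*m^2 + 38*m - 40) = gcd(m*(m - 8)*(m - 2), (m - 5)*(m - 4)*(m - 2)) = m - 2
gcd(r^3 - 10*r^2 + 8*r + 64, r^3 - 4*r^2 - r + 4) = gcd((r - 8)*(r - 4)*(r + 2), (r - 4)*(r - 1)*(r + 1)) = r - 4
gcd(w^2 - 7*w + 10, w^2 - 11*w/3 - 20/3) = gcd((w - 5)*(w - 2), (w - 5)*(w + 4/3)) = w - 5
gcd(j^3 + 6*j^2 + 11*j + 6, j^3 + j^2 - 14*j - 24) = j^2 + 5*j + 6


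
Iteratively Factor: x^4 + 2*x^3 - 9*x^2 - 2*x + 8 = (x - 1)*(x^3 + 3*x^2 - 6*x - 8) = (x - 1)*(x + 4)*(x^2 - x - 2) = (x - 2)*(x - 1)*(x + 4)*(x + 1)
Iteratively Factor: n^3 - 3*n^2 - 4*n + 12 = (n - 2)*(n^2 - n - 6) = (n - 2)*(n + 2)*(n - 3)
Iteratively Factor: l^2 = (l)*(l)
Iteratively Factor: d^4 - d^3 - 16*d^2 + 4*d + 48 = (d - 2)*(d^3 + d^2 - 14*d - 24) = (d - 2)*(d + 3)*(d^2 - 2*d - 8) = (d - 2)*(d + 2)*(d + 3)*(d - 4)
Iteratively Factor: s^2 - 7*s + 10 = (s - 5)*(s - 2)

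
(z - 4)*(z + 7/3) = z^2 - 5*z/3 - 28/3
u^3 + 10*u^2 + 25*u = u*(u + 5)^2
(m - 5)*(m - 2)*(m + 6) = m^3 - m^2 - 32*m + 60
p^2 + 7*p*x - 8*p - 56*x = (p - 8)*(p + 7*x)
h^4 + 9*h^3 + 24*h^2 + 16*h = h*(h + 1)*(h + 4)^2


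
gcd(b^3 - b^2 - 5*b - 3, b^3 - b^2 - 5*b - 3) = b^3 - b^2 - 5*b - 3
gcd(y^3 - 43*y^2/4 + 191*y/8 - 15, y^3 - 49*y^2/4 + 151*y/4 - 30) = y^2 - 37*y/4 + 10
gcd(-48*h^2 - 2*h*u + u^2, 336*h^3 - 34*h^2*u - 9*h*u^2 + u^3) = -48*h^2 - 2*h*u + u^2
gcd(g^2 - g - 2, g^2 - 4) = g - 2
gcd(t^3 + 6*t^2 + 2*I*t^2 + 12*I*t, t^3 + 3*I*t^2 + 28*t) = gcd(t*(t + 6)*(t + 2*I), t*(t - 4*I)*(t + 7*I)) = t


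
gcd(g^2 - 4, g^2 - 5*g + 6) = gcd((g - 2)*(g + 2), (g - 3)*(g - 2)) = g - 2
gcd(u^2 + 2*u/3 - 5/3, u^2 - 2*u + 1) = u - 1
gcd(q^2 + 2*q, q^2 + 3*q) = q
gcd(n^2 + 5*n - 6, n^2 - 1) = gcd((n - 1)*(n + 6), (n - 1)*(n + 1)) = n - 1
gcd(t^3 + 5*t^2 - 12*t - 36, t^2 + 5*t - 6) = t + 6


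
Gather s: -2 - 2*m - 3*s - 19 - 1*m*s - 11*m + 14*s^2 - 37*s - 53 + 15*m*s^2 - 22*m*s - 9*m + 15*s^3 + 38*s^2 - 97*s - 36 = -22*m + 15*s^3 + s^2*(15*m + 52) + s*(-23*m - 137) - 110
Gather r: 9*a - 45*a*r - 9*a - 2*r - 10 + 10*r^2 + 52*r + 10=10*r^2 + r*(50 - 45*a)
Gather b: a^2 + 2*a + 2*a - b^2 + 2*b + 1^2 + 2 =a^2 + 4*a - b^2 + 2*b + 3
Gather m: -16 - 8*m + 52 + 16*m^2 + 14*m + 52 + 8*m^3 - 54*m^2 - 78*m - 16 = 8*m^3 - 38*m^2 - 72*m + 72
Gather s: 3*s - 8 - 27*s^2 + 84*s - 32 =-27*s^2 + 87*s - 40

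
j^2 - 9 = (j - 3)*(j + 3)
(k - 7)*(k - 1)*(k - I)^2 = k^4 - 8*k^3 - 2*I*k^3 + 6*k^2 + 16*I*k^2 + 8*k - 14*I*k - 7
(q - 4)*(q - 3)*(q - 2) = q^3 - 9*q^2 + 26*q - 24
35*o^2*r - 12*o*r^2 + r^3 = r*(-7*o + r)*(-5*o + r)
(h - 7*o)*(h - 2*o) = h^2 - 9*h*o + 14*o^2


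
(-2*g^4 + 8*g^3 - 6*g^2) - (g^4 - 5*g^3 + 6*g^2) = -3*g^4 + 13*g^3 - 12*g^2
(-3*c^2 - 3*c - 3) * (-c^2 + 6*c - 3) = 3*c^4 - 15*c^3 - 6*c^2 - 9*c + 9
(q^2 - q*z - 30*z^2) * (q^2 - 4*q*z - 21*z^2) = q^4 - 5*q^3*z - 47*q^2*z^2 + 141*q*z^3 + 630*z^4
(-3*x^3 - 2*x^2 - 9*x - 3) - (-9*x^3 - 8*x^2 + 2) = 6*x^3 + 6*x^2 - 9*x - 5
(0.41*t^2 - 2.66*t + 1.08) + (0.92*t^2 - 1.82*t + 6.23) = 1.33*t^2 - 4.48*t + 7.31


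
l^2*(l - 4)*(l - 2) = l^4 - 6*l^3 + 8*l^2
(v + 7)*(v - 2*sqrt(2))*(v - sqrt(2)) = v^3 - 3*sqrt(2)*v^2 + 7*v^2 - 21*sqrt(2)*v + 4*v + 28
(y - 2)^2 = y^2 - 4*y + 4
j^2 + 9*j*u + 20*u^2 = (j + 4*u)*(j + 5*u)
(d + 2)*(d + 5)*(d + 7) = d^3 + 14*d^2 + 59*d + 70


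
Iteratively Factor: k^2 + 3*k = (k)*(k + 3)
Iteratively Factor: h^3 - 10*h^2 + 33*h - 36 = (h - 3)*(h^2 - 7*h + 12) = (h - 4)*(h - 3)*(h - 3)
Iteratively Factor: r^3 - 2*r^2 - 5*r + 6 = (r - 1)*(r^2 - r - 6) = (r - 1)*(r + 2)*(r - 3)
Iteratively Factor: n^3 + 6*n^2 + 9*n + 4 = (n + 1)*(n^2 + 5*n + 4) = (n + 1)*(n + 4)*(n + 1)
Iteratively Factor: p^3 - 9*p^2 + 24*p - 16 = (p - 4)*(p^2 - 5*p + 4) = (p - 4)^2*(p - 1)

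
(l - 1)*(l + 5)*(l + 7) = l^3 + 11*l^2 + 23*l - 35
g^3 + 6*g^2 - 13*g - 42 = (g - 3)*(g + 2)*(g + 7)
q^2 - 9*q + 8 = (q - 8)*(q - 1)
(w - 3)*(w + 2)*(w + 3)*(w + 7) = w^4 + 9*w^3 + 5*w^2 - 81*w - 126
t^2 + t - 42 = (t - 6)*(t + 7)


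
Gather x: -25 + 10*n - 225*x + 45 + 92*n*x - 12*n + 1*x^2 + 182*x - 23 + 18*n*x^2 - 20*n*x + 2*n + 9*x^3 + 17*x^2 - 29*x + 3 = 9*x^3 + x^2*(18*n + 18) + x*(72*n - 72)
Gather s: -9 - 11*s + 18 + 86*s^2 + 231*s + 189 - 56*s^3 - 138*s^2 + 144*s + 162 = -56*s^3 - 52*s^2 + 364*s + 360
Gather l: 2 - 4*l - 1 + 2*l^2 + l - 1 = 2*l^2 - 3*l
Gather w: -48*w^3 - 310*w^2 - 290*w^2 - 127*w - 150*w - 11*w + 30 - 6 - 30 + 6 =-48*w^3 - 600*w^2 - 288*w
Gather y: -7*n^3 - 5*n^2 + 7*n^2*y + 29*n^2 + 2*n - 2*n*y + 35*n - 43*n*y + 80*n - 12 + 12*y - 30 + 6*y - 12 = -7*n^3 + 24*n^2 + 117*n + y*(7*n^2 - 45*n + 18) - 54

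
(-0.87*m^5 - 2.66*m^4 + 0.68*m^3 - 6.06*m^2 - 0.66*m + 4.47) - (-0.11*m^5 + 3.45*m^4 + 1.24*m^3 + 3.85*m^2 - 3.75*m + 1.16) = -0.76*m^5 - 6.11*m^4 - 0.56*m^3 - 9.91*m^2 + 3.09*m + 3.31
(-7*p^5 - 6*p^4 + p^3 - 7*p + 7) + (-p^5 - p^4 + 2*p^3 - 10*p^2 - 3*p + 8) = -8*p^5 - 7*p^4 + 3*p^3 - 10*p^2 - 10*p + 15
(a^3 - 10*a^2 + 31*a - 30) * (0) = 0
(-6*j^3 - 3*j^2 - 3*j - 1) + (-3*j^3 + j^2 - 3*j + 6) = -9*j^3 - 2*j^2 - 6*j + 5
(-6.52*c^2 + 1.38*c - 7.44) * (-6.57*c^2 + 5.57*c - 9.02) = 42.8364*c^4 - 45.383*c^3 + 115.3778*c^2 - 53.8884*c + 67.1088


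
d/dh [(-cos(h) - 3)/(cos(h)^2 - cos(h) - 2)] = (sin(h)^2 - 6*cos(h))*sin(h)/(sin(h)^2 + cos(h) + 1)^2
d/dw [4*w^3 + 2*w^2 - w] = 12*w^2 + 4*w - 1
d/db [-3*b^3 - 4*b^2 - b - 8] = -9*b^2 - 8*b - 1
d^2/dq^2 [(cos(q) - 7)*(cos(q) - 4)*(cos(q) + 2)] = -27*cos(q)/4 + 18*cos(2*q) - 9*cos(3*q)/4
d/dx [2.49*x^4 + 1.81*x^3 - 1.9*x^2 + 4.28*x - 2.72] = 9.96*x^3 + 5.43*x^2 - 3.8*x + 4.28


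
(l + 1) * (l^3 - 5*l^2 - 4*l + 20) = l^4 - 4*l^3 - 9*l^2 + 16*l + 20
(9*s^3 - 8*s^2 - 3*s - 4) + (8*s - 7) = 9*s^3 - 8*s^2 + 5*s - 11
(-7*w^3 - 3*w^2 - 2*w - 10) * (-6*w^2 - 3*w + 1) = 42*w^5 + 39*w^4 + 14*w^3 + 63*w^2 + 28*w - 10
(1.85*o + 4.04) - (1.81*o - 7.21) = 0.04*o + 11.25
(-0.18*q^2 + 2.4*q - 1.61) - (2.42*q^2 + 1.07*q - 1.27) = -2.6*q^2 + 1.33*q - 0.34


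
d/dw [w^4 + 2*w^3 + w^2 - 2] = 2*w*(2*w^2 + 3*w + 1)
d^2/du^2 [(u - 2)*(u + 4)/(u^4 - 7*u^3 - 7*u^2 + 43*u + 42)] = 2*(3*u^8 - 9*u^7 - 136*u^6 + 834*u^5 - 1413*u^4 - 1605*u^3 + 12474*u^2 + 1932*u - 18992)/(u^12 - 21*u^11 + 126*u^10 + 80*u^9 - 2562*u^8 + 1722*u^7 + 22256*u^6 - 9324*u^5 - 103215*u^4 - 33389*u^3 + 195930*u^2 + 227556*u + 74088)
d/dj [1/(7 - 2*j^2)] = 4*j/(2*j^2 - 7)^2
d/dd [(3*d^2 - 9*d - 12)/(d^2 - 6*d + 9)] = 3*(17 - 3*d)/(d^3 - 9*d^2 + 27*d - 27)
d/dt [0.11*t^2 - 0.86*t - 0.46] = 0.22*t - 0.86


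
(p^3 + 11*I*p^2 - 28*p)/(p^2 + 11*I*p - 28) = p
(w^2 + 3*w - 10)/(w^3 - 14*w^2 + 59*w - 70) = (w + 5)/(w^2 - 12*w + 35)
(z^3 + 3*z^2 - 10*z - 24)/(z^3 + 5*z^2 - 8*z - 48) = (z + 2)/(z + 4)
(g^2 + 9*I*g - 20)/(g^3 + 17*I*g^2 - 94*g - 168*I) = (g + 5*I)/(g^2 + 13*I*g - 42)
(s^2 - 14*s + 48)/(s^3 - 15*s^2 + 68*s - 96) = (s - 6)/(s^2 - 7*s + 12)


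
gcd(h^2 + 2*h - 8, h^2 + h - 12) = h + 4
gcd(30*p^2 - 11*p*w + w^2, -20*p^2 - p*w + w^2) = 5*p - w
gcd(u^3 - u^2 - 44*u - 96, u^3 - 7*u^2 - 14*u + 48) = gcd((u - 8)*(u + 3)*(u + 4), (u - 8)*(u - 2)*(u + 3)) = u^2 - 5*u - 24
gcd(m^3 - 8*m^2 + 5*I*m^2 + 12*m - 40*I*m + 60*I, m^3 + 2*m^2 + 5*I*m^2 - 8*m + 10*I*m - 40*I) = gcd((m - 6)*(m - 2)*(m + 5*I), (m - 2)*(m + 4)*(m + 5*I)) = m^2 + m*(-2 + 5*I) - 10*I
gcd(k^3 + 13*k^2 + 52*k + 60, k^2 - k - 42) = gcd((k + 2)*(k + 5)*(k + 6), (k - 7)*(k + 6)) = k + 6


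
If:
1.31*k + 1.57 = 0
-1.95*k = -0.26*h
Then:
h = -8.99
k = -1.20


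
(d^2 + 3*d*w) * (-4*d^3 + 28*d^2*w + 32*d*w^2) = -4*d^5 + 16*d^4*w + 116*d^3*w^2 + 96*d^2*w^3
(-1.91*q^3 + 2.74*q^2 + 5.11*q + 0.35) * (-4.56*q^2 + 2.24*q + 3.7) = 8.7096*q^5 - 16.7728*q^4 - 24.231*q^3 + 19.9884*q^2 + 19.691*q + 1.295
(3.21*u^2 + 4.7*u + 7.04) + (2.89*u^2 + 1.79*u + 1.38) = 6.1*u^2 + 6.49*u + 8.42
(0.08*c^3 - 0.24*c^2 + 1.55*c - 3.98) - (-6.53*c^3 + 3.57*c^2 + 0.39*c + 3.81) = 6.61*c^3 - 3.81*c^2 + 1.16*c - 7.79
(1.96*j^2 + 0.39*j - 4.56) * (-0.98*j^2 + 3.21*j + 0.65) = -1.9208*j^4 + 5.9094*j^3 + 6.9947*j^2 - 14.3841*j - 2.964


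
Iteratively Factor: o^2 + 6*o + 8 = (o + 4)*(o + 2)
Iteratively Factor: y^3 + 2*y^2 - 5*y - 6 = (y + 1)*(y^2 + y - 6) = (y + 1)*(y + 3)*(y - 2)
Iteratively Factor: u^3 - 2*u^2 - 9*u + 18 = (u - 3)*(u^2 + u - 6) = (u - 3)*(u - 2)*(u + 3)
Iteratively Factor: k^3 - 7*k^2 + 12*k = (k)*(k^2 - 7*k + 12) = k*(k - 4)*(k - 3)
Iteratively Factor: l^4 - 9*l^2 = (l)*(l^3 - 9*l) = l*(l - 3)*(l^2 + 3*l) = l*(l - 3)*(l + 3)*(l)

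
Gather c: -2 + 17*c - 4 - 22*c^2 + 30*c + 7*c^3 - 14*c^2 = 7*c^3 - 36*c^2 + 47*c - 6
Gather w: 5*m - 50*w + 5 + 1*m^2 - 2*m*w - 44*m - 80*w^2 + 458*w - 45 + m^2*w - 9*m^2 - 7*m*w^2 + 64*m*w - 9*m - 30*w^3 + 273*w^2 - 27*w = -8*m^2 - 48*m - 30*w^3 + w^2*(193 - 7*m) + w*(m^2 + 62*m + 381) - 40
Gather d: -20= -20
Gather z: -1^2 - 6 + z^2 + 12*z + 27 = z^2 + 12*z + 20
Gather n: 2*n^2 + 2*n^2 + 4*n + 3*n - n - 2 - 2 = 4*n^2 + 6*n - 4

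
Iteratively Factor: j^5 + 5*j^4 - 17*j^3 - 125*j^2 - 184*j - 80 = (j + 1)*(j^4 + 4*j^3 - 21*j^2 - 104*j - 80) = (j + 1)^2*(j^3 + 3*j^2 - 24*j - 80) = (j + 1)^2*(j + 4)*(j^2 - j - 20) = (j - 5)*(j + 1)^2*(j + 4)*(j + 4)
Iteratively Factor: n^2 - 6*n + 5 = (n - 5)*(n - 1)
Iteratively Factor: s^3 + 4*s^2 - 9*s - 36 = (s + 4)*(s^2 - 9) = (s - 3)*(s + 4)*(s + 3)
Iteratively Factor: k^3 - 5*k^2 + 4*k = (k - 1)*(k^2 - 4*k) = (k - 4)*(k - 1)*(k)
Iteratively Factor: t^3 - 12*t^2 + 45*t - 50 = (t - 2)*(t^2 - 10*t + 25) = (t - 5)*(t - 2)*(t - 5)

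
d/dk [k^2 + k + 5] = 2*k + 1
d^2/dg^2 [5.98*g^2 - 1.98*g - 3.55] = 11.9600000000000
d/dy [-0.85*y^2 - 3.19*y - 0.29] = -1.7*y - 3.19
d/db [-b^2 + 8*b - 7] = 8 - 2*b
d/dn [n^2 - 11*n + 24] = 2*n - 11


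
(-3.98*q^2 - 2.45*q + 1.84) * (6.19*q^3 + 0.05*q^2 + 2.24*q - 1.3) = -24.6362*q^5 - 15.3645*q^4 + 2.3519*q^3 - 0.222000000000001*q^2 + 7.3066*q - 2.392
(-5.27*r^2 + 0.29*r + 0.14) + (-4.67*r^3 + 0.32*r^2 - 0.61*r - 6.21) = -4.67*r^3 - 4.95*r^2 - 0.32*r - 6.07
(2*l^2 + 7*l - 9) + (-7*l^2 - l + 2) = -5*l^2 + 6*l - 7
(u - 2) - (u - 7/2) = 3/2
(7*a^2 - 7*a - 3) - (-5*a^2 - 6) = 12*a^2 - 7*a + 3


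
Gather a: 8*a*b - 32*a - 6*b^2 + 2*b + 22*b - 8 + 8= a*(8*b - 32) - 6*b^2 + 24*b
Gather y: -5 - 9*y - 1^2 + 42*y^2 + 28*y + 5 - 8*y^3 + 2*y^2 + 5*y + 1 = -8*y^3 + 44*y^2 + 24*y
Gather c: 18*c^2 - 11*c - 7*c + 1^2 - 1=18*c^2 - 18*c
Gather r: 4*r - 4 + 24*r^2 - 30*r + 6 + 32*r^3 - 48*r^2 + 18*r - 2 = 32*r^3 - 24*r^2 - 8*r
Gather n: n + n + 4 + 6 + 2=2*n + 12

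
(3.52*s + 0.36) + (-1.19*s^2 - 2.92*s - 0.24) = -1.19*s^2 + 0.6*s + 0.12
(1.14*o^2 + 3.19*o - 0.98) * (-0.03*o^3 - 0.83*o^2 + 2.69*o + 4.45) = -0.0342*o^5 - 1.0419*o^4 + 0.4483*o^3 + 14.4675*o^2 + 11.5593*o - 4.361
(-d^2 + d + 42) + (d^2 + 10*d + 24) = 11*d + 66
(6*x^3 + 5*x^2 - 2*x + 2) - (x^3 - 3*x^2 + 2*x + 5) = 5*x^3 + 8*x^2 - 4*x - 3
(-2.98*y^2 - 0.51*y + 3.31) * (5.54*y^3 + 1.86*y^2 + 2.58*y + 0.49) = -16.5092*y^5 - 8.3682*y^4 + 9.7004*y^3 + 3.3806*y^2 + 8.2899*y + 1.6219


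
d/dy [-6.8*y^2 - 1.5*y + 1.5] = -13.6*y - 1.5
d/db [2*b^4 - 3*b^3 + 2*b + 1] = 8*b^3 - 9*b^2 + 2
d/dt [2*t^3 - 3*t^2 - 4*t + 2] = 6*t^2 - 6*t - 4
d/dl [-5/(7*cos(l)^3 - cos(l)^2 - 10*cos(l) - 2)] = 5*(-21*cos(l)^2 + 2*cos(l) + 10)*sin(l)/(-7*cos(l)^3 + cos(l)^2 + 10*cos(l) + 2)^2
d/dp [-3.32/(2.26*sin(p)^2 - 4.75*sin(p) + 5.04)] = (15.0064*sin(p) - 15.77)*cos(p)/(2.26*sin(p)^2 - 4.75*sin(p) + 5.04)^2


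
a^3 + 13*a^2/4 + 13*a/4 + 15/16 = (a + 1/2)*(a + 5/4)*(a + 3/2)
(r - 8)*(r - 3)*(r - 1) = r^3 - 12*r^2 + 35*r - 24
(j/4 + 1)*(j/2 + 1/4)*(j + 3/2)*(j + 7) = j^4/8 + 13*j^3/8 + 203*j^2/32 + 257*j/32 + 21/8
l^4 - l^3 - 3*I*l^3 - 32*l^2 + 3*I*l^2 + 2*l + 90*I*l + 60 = (l - 6)*(l + 5)*(l - 2*I)*(l - I)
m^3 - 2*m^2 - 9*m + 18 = (m - 3)*(m - 2)*(m + 3)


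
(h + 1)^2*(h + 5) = h^3 + 7*h^2 + 11*h + 5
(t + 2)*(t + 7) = t^2 + 9*t + 14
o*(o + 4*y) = o^2 + 4*o*y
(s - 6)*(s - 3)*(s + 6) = s^3 - 3*s^2 - 36*s + 108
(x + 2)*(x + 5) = x^2 + 7*x + 10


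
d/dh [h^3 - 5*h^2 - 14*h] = 3*h^2 - 10*h - 14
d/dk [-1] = 0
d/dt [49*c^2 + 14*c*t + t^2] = 14*c + 2*t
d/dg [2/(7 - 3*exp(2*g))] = 12*exp(2*g)/(3*exp(2*g) - 7)^2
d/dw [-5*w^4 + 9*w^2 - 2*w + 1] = -20*w^3 + 18*w - 2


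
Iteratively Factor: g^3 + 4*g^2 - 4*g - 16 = (g - 2)*(g^2 + 6*g + 8) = (g - 2)*(g + 4)*(g + 2)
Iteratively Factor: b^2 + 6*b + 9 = (b + 3)*(b + 3)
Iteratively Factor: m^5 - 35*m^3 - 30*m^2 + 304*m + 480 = (m + 2)*(m^4 - 2*m^3 - 31*m^2 + 32*m + 240) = (m + 2)*(m + 4)*(m^3 - 6*m^2 - 7*m + 60) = (m - 4)*(m + 2)*(m + 4)*(m^2 - 2*m - 15) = (m - 5)*(m - 4)*(m + 2)*(m + 4)*(m + 3)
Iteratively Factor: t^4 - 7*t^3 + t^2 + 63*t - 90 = (t - 3)*(t^3 - 4*t^2 - 11*t + 30) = (t - 5)*(t - 3)*(t^2 + t - 6) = (t - 5)*(t - 3)*(t + 3)*(t - 2)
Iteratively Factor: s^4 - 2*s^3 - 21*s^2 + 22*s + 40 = (s + 4)*(s^3 - 6*s^2 + 3*s + 10) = (s - 2)*(s + 4)*(s^2 - 4*s - 5) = (s - 5)*(s - 2)*(s + 4)*(s + 1)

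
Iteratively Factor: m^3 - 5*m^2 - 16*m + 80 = (m - 5)*(m^2 - 16) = (m - 5)*(m + 4)*(m - 4)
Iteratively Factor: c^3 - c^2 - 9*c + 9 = (c - 1)*(c^2 - 9) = (c - 3)*(c - 1)*(c + 3)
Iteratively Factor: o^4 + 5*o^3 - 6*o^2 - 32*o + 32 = (o - 1)*(o^3 + 6*o^2 - 32) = (o - 1)*(o + 4)*(o^2 + 2*o - 8) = (o - 2)*(o - 1)*(o + 4)*(o + 4)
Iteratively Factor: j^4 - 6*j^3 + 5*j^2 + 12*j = (j + 1)*(j^3 - 7*j^2 + 12*j) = j*(j + 1)*(j^2 - 7*j + 12) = j*(j - 3)*(j + 1)*(j - 4)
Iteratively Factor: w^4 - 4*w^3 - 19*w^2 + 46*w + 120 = (w + 3)*(w^3 - 7*w^2 + 2*w + 40) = (w - 5)*(w + 3)*(w^2 - 2*w - 8) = (w - 5)*(w - 4)*(w + 3)*(w + 2)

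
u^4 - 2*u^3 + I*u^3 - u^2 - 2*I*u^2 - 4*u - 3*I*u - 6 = (u - 3)*(u + 1)*(u - I)*(u + 2*I)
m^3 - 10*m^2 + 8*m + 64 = (m - 8)*(m - 4)*(m + 2)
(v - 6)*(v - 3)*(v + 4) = v^3 - 5*v^2 - 18*v + 72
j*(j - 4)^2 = j^3 - 8*j^2 + 16*j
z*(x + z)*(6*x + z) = 6*x^2*z + 7*x*z^2 + z^3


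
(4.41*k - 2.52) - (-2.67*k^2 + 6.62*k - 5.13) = 2.67*k^2 - 2.21*k + 2.61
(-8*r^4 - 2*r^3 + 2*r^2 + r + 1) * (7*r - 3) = -56*r^5 + 10*r^4 + 20*r^3 + r^2 + 4*r - 3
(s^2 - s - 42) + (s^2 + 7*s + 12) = 2*s^2 + 6*s - 30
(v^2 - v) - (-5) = v^2 - v + 5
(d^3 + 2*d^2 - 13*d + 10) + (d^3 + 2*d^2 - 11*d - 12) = 2*d^3 + 4*d^2 - 24*d - 2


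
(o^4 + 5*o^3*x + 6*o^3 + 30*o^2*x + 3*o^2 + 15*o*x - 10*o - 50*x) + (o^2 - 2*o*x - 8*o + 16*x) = o^4 + 5*o^3*x + 6*o^3 + 30*o^2*x + 4*o^2 + 13*o*x - 18*o - 34*x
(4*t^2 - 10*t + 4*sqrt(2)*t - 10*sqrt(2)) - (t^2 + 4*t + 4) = 3*t^2 - 14*t + 4*sqrt(2)*t - 10*sqrt(2) - 4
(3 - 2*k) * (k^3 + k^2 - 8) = -2*k^4 + k^3 + 3*k^2 + 16*k - 24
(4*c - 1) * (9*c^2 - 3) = 36*c^3 - 9*c^2 - 12*c + 3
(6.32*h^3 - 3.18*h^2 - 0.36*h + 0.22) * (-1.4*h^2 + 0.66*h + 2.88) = -8.848*h^5 + 8.6232*h^4 + 16.6068*h^3 - 9.704*h^2 - 0.8916*h + 0.6336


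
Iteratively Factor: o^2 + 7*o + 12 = (o + 4)*(o + 3)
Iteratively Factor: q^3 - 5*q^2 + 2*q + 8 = (q + 1)*(q^2 - 6*q + 8) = (q - 4)*(q + 1)*(q - 2)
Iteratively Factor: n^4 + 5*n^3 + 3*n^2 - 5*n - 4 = (n + 4)*(n^3 + n^2 - n - 1) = (n + 1)*(n + 4)*(n^2 - 1) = (n + 1)^2*(n + 4)*(n - 1)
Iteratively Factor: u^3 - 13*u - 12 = (u + 1)*(u^2 - u - 12) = (u - 4)*(u + 1)*(u + 3)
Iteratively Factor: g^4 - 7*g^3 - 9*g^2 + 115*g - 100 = (g - 5)*(g^3 - 2*g^2 - 19*g + 20) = (g - 5)*(g + 4)*(g^2 - 6*g + 5) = (g - 5)*(g - 1)*(g + 4)*(g - 5)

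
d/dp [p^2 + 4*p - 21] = 2*p + 4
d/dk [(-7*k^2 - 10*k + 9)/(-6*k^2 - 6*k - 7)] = 2*(-9*k^2 + 103*k + 62)/(36*k^4 + 72*k^3 + 120*k^2 + 84*k + 49)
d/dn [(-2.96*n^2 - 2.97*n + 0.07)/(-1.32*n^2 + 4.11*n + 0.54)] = (-16.086*n^2 - 3.012*n - 1.8915)/(1.7424*n^4 - 10.8504*n^3 + 15.4665*n^2 + 4.4388*n + 0.2916)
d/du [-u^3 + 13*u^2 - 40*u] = -3*u^2 + 26*u - 40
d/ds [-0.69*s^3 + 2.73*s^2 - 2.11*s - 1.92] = -2.07*s^2 + 5.46*s - 2.11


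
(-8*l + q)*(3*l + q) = -24*l^2 - 5*l*q + q^2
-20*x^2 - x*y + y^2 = (-5*x + y)*(4*x + y)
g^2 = g^2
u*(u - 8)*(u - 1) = u^3 - 9*u^2 + 8*u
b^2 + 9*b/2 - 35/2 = (b - 5/2)*(b + 7)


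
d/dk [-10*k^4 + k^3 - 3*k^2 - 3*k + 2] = -40*k^3 + 3*k^2 - 6*k - 3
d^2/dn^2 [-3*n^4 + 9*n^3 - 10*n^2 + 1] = -36*n^2 + 54*n - 20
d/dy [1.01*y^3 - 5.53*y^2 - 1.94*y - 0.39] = 3.03*y^2 - 11.06*y - 1.94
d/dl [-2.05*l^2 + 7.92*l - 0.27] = 7.92 - 4.1*l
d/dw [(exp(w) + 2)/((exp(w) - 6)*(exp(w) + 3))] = (-exp(2*w) - 4*exp(w) - 12)*exp(w)/(exp(4*w) - 6*exp(3*w) - 27*exp(2*w) + 108*exp(w) + 324)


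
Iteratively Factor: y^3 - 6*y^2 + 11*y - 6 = (y - 1)*(y^2 - 5*y + 6) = (y - 3)*(y - 1)*(y - 2)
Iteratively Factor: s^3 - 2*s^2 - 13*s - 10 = (s + 1)*(s^2 - 3*s - 10) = (s - 5)*(s + 1)*(s + 2)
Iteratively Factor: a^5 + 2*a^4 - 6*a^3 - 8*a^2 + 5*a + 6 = (a + 3)*(a^4 - a^3 - 3*a^2 + a + 2) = (a - 1)*(a + 3)*(a^3 - 3*a - 2) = (a - 1)*(a + 1)*(a + 3)*(a^2 - a - 2) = (a - 2)*(a - 1)*(a + 1)*(a + 3)*(a + 1)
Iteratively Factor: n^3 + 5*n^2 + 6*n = (n + 2)*(n^2 + 3*n) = (n + 2)*(n + 3)*(n)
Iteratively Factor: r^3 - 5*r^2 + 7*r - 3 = (r - 1)*(r^2 - 4*r + 3) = (r - 1)^2*(r - 3)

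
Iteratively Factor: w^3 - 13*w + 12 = (w - 1)*(w^2 + w - 12) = (w - 3)*(w - 1)*(w + 4)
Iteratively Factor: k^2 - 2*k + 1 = (k - 1)*(k - 1)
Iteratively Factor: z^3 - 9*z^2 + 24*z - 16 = (z - 1)*(z^2 - 8*z + 16) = (z - 4)*(z - 1)*(z - 4)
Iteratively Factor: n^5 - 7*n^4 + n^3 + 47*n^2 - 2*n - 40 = (n - 4)*(n^4 - 3*n^3 - 11*n^2 + 3*n + 10) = (n - 4)*(n + 2)*(n^3 - 5*n^2 - n + 5) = (n - 4)*(n + 1)*(n + 2)*(n^2 - 6*n + 5) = (n - 5)*(n - 4)*(n + 1)*(n + 2)*(n - 1)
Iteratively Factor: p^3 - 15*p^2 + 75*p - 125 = (p - 5)*(p^2 - 10*p + 25) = (p - 5)^2*(p - 5)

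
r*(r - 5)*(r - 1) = r^3 - 6*r^2 + 5*r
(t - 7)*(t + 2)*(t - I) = t^3 - 5*t^2 - I*t^2 - 14*t + 5*I*t + 14*I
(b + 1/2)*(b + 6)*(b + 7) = b^3 + 27*b^2/2 + 97*b/2 + 21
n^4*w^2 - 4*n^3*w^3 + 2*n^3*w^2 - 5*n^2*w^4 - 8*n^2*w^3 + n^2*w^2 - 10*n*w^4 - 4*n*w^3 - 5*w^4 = (n - 5*w)*(n + w)*(n*w + w)^2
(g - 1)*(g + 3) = g^2 + 2*g - 3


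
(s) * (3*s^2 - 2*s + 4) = 3*s^3 - 2*s^2 + 4*s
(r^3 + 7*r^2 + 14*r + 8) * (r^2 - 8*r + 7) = r^5 - r^4 - 35*r^3 - 55*r^2 + 34*r + 56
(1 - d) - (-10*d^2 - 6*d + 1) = 10*d^2 + 5*d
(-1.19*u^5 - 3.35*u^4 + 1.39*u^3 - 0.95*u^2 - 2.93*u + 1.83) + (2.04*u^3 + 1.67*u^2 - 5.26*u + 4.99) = -1.19*u^5 - 3.35*u^4 + 3.43*u^3 + 0.72*u^2 - 8.19*u + 6.82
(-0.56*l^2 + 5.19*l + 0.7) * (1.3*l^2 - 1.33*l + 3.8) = -0.728*l^4 + 7.4918*l^3 - 8.1207*l^2 + 18.791*l + 2.66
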